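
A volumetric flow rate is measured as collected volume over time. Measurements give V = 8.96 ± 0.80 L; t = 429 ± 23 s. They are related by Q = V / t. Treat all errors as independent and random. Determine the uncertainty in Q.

Relative error in a monomial: (δQ/Q)² = Σ (nᵢ · δxᵢ/xᵢ)².
  (1·δV/V)² = (1×0.0893)² = 0.00797;  (-1·δt/t)² = (-1×0.0536)² = 0.00287
δQ/Q = √(0.0108) = 0.104
Q = 0.0209 L/s, so δQ = 0.104 × 0.0209 = 0.00218 L/s.

0.00218 L/s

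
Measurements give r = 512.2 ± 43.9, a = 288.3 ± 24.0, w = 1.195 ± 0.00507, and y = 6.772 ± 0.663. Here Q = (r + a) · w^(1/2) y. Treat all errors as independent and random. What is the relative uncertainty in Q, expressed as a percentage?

Let u = r + a = 800.5. δu = √(δr² + δa²) = √(1930 + 576) = 50.0, so δu/u = 0.0625.
Q is then a monomial in u, w, y:
δQ/Q = √((δu/u)² + (½·δw/w)² + (1·δy/y)²) = √(0.00391 + 4.5e-06 + 0.00959) = 0.116

11.6%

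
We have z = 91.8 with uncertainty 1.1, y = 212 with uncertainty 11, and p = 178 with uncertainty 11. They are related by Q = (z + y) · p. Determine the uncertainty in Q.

Let u = z + y = 304. δu = √(δz² + δy²) = √(1.21 + 121) = 11.1, so δu/u = 0.0364.
Q is then a monomial in u, p:
δQ/Q = √((δu/u)² + (1·δp/p)²) = √(0.00132 + 0.00382) = 0.0717
Q = 54100, so δQ = 0.0717 × 54100 = 3880.

3880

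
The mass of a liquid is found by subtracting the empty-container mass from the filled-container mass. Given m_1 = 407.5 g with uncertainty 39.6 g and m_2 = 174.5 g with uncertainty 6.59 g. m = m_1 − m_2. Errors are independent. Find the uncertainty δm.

m is a linear combination, so absolute uncertainties add in quadrature:
  (δm_1)² = 1570;  (δm_2)² = 43.4
δm = √(1610) = 40.1 g

40.1 g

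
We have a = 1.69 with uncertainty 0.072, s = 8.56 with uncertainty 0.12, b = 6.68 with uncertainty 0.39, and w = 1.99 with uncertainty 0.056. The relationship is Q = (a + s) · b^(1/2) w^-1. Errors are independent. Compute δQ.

0.570

Let u = a + s = 10.2. δu = √(δa² + δs²) = √(0.00518 + 0.0144) = 0.140, so δu/u = 0.0137.
Q is then a monomial in u, b, w:
δQ/Q = √((δu/u)² + (½·δb/b)² + (-1·δw/w)²) = √(0.000186 + 0.000852 + 0.000792) = 0.0428
Q = 13.3, so δQ = 0.0428 × 13.3 = 0.570.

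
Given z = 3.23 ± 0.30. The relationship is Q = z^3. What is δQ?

9.39

Each factor contributes (exponent × relative error)² to (δQ/Q)²:
  (3·δz/z)² = (3×0.0929)² = 0.0776
δQ/Q = √(0.0776) = 0.279
Q = 33.7, so δQ = 0.279 × 33.7 = 9.39.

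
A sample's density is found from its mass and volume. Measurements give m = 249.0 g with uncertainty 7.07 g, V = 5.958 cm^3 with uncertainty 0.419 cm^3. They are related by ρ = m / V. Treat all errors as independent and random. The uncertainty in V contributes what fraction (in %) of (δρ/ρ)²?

86.0%

(δρ/ρ)² = (1·δm/m)² + (-1·δV/V)²
  m term: (1×0.0284)² = 0.000806
  V term: (-1×0.0703)² = 0.00495
Total = 0.00575. Share from V = 0.00495/0.00575 = 0.860.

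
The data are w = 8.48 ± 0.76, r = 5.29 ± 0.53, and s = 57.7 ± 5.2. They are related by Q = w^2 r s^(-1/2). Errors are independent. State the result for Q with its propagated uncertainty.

Relative error in a monomial: (δQ/Q)² = Σ (nᵢ · δxᵢ/xᵢ)².
  (2·δw/w)² = (2×0.0896)² = 0.0321;  (1·δr/r)² = (1×0.100)² = 0.0100;  (−½·δs/s)² = (-0.5×0.0901)² = 0.00203
δQ/Q = √(0.0442) = 0.210
Q = 50.1, so δQ = 0.210 × 50.1 = 10.5.

50.1 ± 10.5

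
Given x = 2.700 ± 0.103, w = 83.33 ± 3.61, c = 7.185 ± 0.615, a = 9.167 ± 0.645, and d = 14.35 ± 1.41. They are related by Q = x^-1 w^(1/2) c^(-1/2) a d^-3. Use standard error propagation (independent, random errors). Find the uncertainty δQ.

0.00121

Products/powers → add relative errors in quadrature, weighted by exponent:
  (-1·δx/x)² = (-1×0.0381)² = 0.00146;  (½·δw/w)² = (0.5×0.0433)² = 0.000469;  (−½·δc/c)² = (-0.5×0.0856)² = 0.00183;  (1·δa/a)² = (1×0.0704)² = 0.00495;  (-3·δd/d)² = (-3×0.0983)² = 0.0869
δQ/Q = √(0.0956) = 0.309
Q = 0.003913, so δQ = 0.309 × 0.003913 = 0.00121.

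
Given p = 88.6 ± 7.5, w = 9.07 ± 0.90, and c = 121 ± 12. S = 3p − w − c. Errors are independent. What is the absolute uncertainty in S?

For a sum/difference, combine absolute errors in quadrature:
  (3·δp)² = 506;  (δw)² = 0.810;  (δc)² = 144
δS = √(651) = 25.5

25.5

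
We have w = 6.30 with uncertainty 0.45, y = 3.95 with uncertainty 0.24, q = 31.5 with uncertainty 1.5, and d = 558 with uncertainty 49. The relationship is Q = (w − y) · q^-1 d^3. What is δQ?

Let u = w − y = 2.35. δu = √(δw² + δy²) = √(0.203 + 0.0576) = 0.510, so δu/u = 0.217.
Q is then a monomial in u, q, d:
δQ/Q = √((δu/u)² + (-1·δq/q)² + (3·δd/d)²) = √(0.0471 + 0.00227 + 0.0694) = 0.345
Q = 1.3e+07, so δQ = 0.345 × 1.3e+07 = 4.47e+06.

4.47e+06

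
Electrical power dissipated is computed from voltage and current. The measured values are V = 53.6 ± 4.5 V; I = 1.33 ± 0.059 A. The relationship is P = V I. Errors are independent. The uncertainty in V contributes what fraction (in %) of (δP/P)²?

78.2%

(δP/P)² = (1·δV/V)² + (1·δI/I)²
  V term: (1×0.0840)² = 0.00705
  I term: (1×0.0444)² = 0.00197
Total = 0.00902. Share from V = 0.00705/0.00902 = 0.782.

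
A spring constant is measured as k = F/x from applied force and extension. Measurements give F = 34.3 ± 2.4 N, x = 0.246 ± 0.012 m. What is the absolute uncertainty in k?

Products/powers → add relative errors in quadrature, weighted by exponent:
  (1·δF/F)² = (1×0.0700)² = 0.00490;  (-1·δx/x)² = (-1×0.0488)² = 0.00238
δk/k = √(0.00728) = 0.0853
k = 139 N/m, so δk = 0.0853 × 139 = 11.9 N/m.

11.9 N/m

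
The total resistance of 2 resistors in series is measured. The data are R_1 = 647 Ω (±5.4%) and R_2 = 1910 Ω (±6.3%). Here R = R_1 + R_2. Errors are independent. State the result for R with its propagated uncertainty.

For a sum/difference, combine absolute errors in quadrature:
  (δR_1)² = 1220;  (δR_2)² = 14500
δR = √(15700) = 125 Ω
R = 2560 Ω.

2560 ± 125 Ω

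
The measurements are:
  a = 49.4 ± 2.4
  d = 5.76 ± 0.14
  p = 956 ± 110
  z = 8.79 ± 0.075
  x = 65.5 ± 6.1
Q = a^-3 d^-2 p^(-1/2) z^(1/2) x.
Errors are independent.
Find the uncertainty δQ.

2.96e-07

Products/powers → add relative errors in quadrature, weighted by exponent:
  (-3·δa/a)² = (-3×0.0486)² = 0.0212;  (-2·δd/d)² = (-2×0.0243)² = 0.00236;  (−½·δp/p)² = (-0.5×0.115)² = 0.00331;  (½·δz/z)² = (0.5×0.00853)² = 1.82e-05;  (1·δx/x)² = (1×0.0931)² = 0.00867
δQ/Q = √(0.0356) = 0.189
Q = 1.57e-06, so δQ = 0.189 × 1.57e-06 = 2.96e-07.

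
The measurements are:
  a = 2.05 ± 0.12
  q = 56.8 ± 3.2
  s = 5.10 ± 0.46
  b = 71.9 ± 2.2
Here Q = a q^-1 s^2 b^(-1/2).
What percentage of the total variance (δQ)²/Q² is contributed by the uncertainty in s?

82.6%

(δQ/Q)² = (1·δa/a)² + (-1·δq/q)² + (2·δs/s)² + (−½·δb/b)²
  a term: (1×0.0585)² = 0.00343
  q term: (-1×0.0563)² = 0.00317
  s term: (2×0.0902)² = 0.0325
  b term: (-0.5×0.0306)² = 0.000234
Total = 0.0394. Share from s = 0.0325/0.0394 = 0.826.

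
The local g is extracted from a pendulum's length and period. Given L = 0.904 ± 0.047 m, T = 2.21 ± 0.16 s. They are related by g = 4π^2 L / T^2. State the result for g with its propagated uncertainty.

Products/powers → add relative errors in quadrature, weighted by exponent:
  (1·δL/L)² = (1×0.0520)² = 0.00270;  (-2·δT/T)² = (-2×0.0724)² = 0.0210
δg/g = √(0.0237) = 0.154
g = 7.31 m/s^2, so δg = 0.154 × 7.31 = 1.12 m/s^2.

7.31 ± 1.12 m/s^2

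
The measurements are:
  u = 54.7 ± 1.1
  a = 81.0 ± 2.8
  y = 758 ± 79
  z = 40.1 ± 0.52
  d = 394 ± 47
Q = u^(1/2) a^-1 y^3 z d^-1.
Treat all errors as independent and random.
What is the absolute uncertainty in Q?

1.36e+06

Products/powers → add relative errors in quadrature, weighted by exponent:
  (½·δu/u)² = (0.5×0.0201)² = 0.000101;  (-1·δa/a)² = (-1×0.0346)² = 0.00119;  (3·δy/y)² = (3×0.104)² = 0.0978;  (1·δz/z)² = (1×0.0130)² = 0.000168;  (-1·δd/d)² = (-1×0.119)² = 0.0142
δQ/Q = √(0.113) = 0.337
Q = 4.05e+06, so δQ = 0.337 × 4.05e+06 = 1.36e+06.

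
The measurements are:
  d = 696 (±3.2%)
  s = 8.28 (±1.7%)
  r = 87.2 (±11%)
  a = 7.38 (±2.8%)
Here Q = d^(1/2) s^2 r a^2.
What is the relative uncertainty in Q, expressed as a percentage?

Relative error in a monomial: (δQ/Q)² = Σ (nᵢ · δxᵢ/xᵢ)².
  (½·δd/d)² = (0.5×0.0320)² = 0.000256;  (2·δs/s)² = (2×0.0170)² = 0.00116;  (1·δr/r)² = (1×0.110)² = 0.0121;  (2·δa/a)² = (2×0.0280)² = 0.00314
δQ/Q = √(0.0166) = 0.129

12.9%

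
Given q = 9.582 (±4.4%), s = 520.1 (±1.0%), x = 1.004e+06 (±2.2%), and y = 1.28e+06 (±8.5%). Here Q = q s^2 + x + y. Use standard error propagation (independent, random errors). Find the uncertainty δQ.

Let p = q·s^2 = 2.592e+06. δp/p = √((1·δq/q)² + (2·δs/s)²) = √(0.00194 + 0.000400) = 0.0483, so δp = 1.25e+05.
Q = p + x + y: δQ = √(δp² + δx² + δy²) = √(1.57e+10 + 4.88e+08 + 1.18e+10) = 1.67e+05

1.67e+05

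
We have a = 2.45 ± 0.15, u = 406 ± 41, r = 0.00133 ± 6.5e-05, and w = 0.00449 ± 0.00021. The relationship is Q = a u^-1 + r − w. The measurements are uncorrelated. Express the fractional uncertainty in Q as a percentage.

Let p = a·u^-1 = 0.00603. δp/p = √((1·δa/a)² + (-1·δu/u)²) = √(0.00375 + 0.0102) = 0.118, so δp = 0.000713.
Q = p + r − w: δQ = √(δp² + δr² + δw²) = √(5.08e-07 + 4.22e-09 + 4.41e-08) = 0.000746
Q = 0.00287, so δQ/Q = 0.000746/0.00287 = 0.259.

25.9%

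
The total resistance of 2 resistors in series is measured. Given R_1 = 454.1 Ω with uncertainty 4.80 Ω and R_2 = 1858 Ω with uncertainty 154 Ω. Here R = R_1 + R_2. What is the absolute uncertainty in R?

Absolute uncertainties add in quadrature for a linear combination:
  (δR_1)² = 23.0;  (δR_2)² = 23700
δR = √(23700) = 154 Ω

154 Ω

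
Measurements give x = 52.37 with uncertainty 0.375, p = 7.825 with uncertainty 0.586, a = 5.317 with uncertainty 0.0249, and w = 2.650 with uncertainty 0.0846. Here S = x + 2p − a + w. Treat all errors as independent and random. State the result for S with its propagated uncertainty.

For a sum/difference, combine absolute errors in quadrature:
  (δx)² = 0.141;  (2·δp)² = 1.37;  (δa)² = 0.000620;  (δw)² = 0.00716
δS = √(1.52) = 1.23
S = 65.35.

65.35 ± 1.23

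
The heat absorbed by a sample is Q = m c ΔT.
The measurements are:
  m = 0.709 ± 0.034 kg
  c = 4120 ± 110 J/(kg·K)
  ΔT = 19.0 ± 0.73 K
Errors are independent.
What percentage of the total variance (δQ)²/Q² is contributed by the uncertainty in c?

15.9%

(δQ/Q)² = (1·δm/m)² + (1·δc/c)² + (1·δΔT/ΔT)²
  m term: (1×0.0480)² = 0.00230
  c term: (1×0.0267)² = 0.000713
  ΔT term: (1×0.0384)² = 0.00148
Total = 0.00449. Share from c = 0.000713/0.00449 = 0.159.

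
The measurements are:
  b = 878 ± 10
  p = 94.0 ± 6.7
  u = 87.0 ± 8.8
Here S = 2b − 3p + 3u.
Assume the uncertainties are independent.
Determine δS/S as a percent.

2.23%

S is a linear combination, so absolute uncertainties add in quadrature:
  (2·δb)² = 400;  (3·δp)² = 404;  (3·δu)² = 697
δS = √(1500) = 38.7
S = 1740, so δS/S = 38.7/1740 = 0.0223.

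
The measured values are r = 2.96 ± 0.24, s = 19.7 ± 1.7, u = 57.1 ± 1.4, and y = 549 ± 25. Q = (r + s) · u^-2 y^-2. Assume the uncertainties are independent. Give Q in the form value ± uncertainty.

(2.31 ± 0.296) × 10^-8

Let w = r + s = 22.7. δw = √(δr² + δs²) = √(0.0576 + 2.89) = 1.72, so δw/w = 0.0758.
Q is then a monomial in w, u, y:
δQ/Q = √((δw/w)² + (-2·δu/u)² + (-2·δy/y)²) = √(0.00574 + 0.00240 + 0.00829) = 0.128
Q = 2.31e-08, so δQ = 0.128 × 2.31e-08 = 2.96e-09.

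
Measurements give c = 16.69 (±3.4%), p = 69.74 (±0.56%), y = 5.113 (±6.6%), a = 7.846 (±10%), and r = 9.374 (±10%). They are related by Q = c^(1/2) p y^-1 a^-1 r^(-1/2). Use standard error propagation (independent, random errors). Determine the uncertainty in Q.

0.304

Products/powers → add relative errors in quadrature, weighted by exponent:
  (½·δc/c)² = (0.5×0.0340)² = 0.000289;  (1·δp/p)² = (1×0.00560)² = 3.14e-05;  (-1·δy/y)² = (-1×0.0660)² = 0.00436;  (-1·δa/a)² = (-1×0.100)² = 0.0100;  (−½·δr/r)² = (-0.5×0.100)² = 0.00250
δQ/Q = √(0.0172) = 0.131
Q = 2.320, so δQ = 0.131 × 2.320 = 0.304.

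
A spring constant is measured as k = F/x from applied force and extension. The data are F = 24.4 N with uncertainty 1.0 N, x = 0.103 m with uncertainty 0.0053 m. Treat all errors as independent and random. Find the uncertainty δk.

15.6 N/m

Relative error in a monomial: (δk/k)² = Σ (nᵢ · δxᵢ/xᵢ)².
  (1·δF/F)² = (1×0.0410)² = 0.00168;  (-1·δx/x)² = (-1×0.0515)² = 0.00265
δk/k = √(0.00433) = 0.0658
k = 237 N/m, so δk = 0.0658 × 237 = 15.6 N/m.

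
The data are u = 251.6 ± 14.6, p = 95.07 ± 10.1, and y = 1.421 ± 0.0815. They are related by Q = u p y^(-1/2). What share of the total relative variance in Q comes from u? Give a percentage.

(δQ/Q)² = (1·δu/u)² + (1·δp/p)² + (−½·δy/y)²
  u term: (1×0.0580)² = 0.00337
  p term: (1×0.106)² = 0.0113
  y term: (-0.5×0.0574)² = 0.000822
Total = 0.0155. Share from u = 0.00337/0.0155 = 0.218.

21.8%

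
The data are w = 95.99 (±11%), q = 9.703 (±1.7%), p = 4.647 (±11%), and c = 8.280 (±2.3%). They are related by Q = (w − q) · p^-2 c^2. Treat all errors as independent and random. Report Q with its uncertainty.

273.9 ± 70.1

Let u = w − q = 86.29. δu = √(δw² + δq²) = √(111 + 0.0272) = 10.6, so δu/u = 0.122.
Q is then a monomial in u, p, c:
δQ/Q = √((δu/u)² + (-2·δp/p)² + (2·δc/c)²) = √(0.0150 + 0.0484 + 0.00212) = 0.256
Q = 273.9, so δQ = 0.256 × 273.9 = 70.1.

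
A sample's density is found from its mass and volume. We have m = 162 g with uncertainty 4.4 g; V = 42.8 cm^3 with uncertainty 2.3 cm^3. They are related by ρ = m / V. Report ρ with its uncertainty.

Relative error in a monomial: (δρ/ρ)² = Σ (nᵢ · δxᵢ/xᵢ)².
  (1·δm/m)² = (1×0.0272)² = 0.000738;  (-1·δV/V)² = (-1×0.0537)² = 0.00289
δρ/ρ = √(0.00363) = 0.0602
ρ = 3.79 g/cm^3, so δρ = 0.0602 × 3.79 = 0.228 g/cm^3.

3.79 ± 0.228 g/cm^3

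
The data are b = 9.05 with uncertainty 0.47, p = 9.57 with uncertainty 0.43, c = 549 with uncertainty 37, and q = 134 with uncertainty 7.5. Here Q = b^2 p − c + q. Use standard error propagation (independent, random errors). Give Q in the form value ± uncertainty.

Let w = b^2·p = 784. δw/w = √((2·δb/b)² + (1·δp/p)²) = √(0.0108 + 0.00202) = 0.113, so δw = 88.7.
Q = w − c + q: δQ = √(δw² + δc² + δq²) = √(7870 + 1370 + 56.2) = 96.4
Q = 369.

369 ± 96.4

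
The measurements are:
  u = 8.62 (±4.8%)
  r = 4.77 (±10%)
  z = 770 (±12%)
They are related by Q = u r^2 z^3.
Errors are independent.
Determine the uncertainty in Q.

3.71e+10

Q is a product of powers, so relative uncertainties combine in quadrature:
  (1·δu/u)² = (1×0.0480)² = 0.00230;  (2·δr/r)² = (2×0.100)² = 0.0400;  (3·δz/z)² = (3×0.120)² = 0.130
δQ/Q = √(0.172) = 0.415
Q = 8.95e+10, so δQ = 0.415 × 8.95e+10 = 3.71e+10.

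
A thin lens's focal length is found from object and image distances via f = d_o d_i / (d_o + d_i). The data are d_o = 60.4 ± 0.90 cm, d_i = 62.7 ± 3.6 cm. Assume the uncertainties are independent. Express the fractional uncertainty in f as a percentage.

∂f/∂d_o = (d_i/(d_o+d_i))² = 0.259;  ∂f/∂d_i = (d_o/(d_o+d_i))² = 0.241
δf = √((∂f/∂d_o · δd_o)² + (∂f/∂d_i · δd_i)²) = √(0.0545 + 0.751) = 0.898 cm
f = 30.8 cm, so δf/f = 0.898/30.8 = 0.0292.

2.92%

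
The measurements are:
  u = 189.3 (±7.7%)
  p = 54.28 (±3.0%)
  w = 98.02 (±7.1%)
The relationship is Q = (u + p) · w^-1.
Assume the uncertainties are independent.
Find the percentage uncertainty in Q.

Let h = u + p = 243.6. δh = √(δu² + δp²) = √(212 + 2.65) = 14.7, so δh/h = 0.0602.
Q is then a monomial in h, w:
δQ/Q = √((δh/h)² + (-1·δw/w)²) = √(0.00363 + 0.00504) = 0.0931

9.31%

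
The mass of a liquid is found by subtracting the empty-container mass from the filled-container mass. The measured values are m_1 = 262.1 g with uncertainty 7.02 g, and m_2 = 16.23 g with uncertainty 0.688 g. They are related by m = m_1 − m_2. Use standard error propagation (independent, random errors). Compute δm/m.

0.0287

Each term contributes (cᵢ δxᵢ)² to (δm)²:
  (δm_1)² = 49.3;  (δm_2)² = 0.473
δm = √(49.8) = 7.05 g
m = 245.9 g, so δm/m = 7.05/245.9 = 0.0287.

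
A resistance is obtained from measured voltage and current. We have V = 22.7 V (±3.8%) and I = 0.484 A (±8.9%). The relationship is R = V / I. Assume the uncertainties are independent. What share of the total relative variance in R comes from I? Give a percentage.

(δR/R)² = (1·δV/V)² + (-1·δI/I)²
  V term: (1×0.0380)² = 0.00144
  I term: (-1×0.0890)² = 0.00792
Total = 0.00937. Share from I = 0.00792/0.00937 = 0.846.

84.6%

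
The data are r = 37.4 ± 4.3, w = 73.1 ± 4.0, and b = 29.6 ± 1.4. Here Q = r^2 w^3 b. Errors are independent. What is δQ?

4.63e+09

Relative error in a monomial: (δQ/Q)² = Σ (nᵢ · δxᵢ/xᵢ)².
  (2·δr/r)² = (2×0.115)² = 0.0529;  (3·δw/w)² = (3×0.0547)² = 0.0269;  (1·δb/b)² = (1×0.0473)² = 0.00224
δQ/Q = √(0.0821) = 0.286
Q = 1.62e+10, so δQ = 0.286 × 1.62e+10 = 4.63e+09.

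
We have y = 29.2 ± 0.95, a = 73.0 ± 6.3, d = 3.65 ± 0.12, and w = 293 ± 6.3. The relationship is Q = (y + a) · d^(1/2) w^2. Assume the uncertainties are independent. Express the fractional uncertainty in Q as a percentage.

7.75%

Let u = y + a = 102. δu = √(δy² + δa²) = √(0.902 + 39.7) = 6.37, so δu/u = 0.0623.
Q is then a monomial in u, d, w:
δQ/Q = √((δu/u)² + (½·δd/d)² + (2·δw/w)²) = √(0.00389 + 0.000270 + 0.00185) = 0.0775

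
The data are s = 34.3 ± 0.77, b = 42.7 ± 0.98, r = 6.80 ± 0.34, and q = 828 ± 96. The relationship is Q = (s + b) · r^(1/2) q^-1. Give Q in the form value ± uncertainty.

0.243 ± 0.0290

Let u = s + b = 77.0. δu = √(δs² + δb²) = √(0.593 + 0.960) = 1.25, so δu/u = 0.0162.
Q is then a monomial in u, r, q:
δQ/Q = √((δu/u)² + (½·δr/r)² + (-1·δq/q)²) = √(0.000262 + 0.000625 + 0.0134) = 0.120
Q = 0.243, so δQ = 0.120 × 0.243 = 0.0290.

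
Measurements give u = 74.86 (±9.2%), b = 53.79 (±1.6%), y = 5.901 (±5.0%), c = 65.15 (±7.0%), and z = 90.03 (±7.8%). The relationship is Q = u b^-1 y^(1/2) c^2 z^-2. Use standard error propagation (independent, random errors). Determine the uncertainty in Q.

0.409

Products/powers → add relative errors in quadrature, weighted by exponent:
  (1·δu/u)² = (1×0.0920)² = 0.00846;  (-1·δb/b)² = (-1×0.0160)² = 0.000256;  (½·δy/y)² = (0.5×0.0500)² = 0.000625;  (2·δc/c)² = (2×0.0700)² = 0.0196;  (-2·δz/z)² = (-2×0.0780)² = 0.0243
δQ/Q = √(0.0533) = 0.231
Q = 1.770, so δQ = 0.231 × 1.770 = 0.409.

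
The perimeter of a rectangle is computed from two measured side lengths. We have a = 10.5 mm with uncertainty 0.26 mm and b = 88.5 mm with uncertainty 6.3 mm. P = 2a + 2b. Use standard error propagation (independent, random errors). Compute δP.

Absolute uncertainties add in quadrature for a linear combination:
  (2·δa)² = 0.270;  (2·δb)² = 159
δP = √(159) = 12.6 mm

12.6 mm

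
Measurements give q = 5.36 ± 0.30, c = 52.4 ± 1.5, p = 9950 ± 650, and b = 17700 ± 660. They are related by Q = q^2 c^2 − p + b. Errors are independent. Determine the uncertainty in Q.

9960

Let w = q^2·c^2 = 78900. δw/w = √((2·δq/q)² + (2·δc/c)²) = √(0.0125 + 0.00328) = 0.126, so δw = 9920.
Q = w − p + b: δQ = √(δw² + δp² + δb²) = √(9.84e+07 + 4.22e+05 + 4.36e+05) = 9960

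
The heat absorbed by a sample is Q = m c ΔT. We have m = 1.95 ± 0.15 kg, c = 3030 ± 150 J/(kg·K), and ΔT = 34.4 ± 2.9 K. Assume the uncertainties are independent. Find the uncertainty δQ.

25300 J

Relative error in a monomial: (δQ/Q)² = Σ (nᵢ · δxᵢ/xᵢ)².
  (1·δm/m)² = (1×0.0769)² = 0.00592;  (1·δc/c)² = (1×0.0495)² = 0.00245;  (1·δΔT/ΔT)² = (1×0.0843)² = 0.00711
δQ/Q = √(0.0155) = 0.124
Q = 2.03e+05 J, so δQ = 0.124 × 2.03e+05 = 25300 J.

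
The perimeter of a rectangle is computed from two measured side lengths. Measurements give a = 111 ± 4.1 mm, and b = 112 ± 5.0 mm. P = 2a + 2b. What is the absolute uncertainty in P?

12.9 mm

Absolute uncertainties add in quadrature for a linear combination:
  (2·δa)² = 67.2;  (2·δb)² = 100
δP = √(167) = 12.9 mm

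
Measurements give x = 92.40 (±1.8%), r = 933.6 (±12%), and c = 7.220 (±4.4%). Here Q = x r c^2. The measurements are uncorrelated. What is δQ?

Products/powers → add relative errors in quadrature, weighted by exponent:
  (1·δx/x)² = (1×0.0180)² = 0.000324;  (1·δr/r)² = (1×0.120)² = 0.0144;  (2·δc/c)² = (2×0.0440)² = 0.00774
δQ/Q = √(0.0225) = 0.150
Q = 4.497e+06, so δQ = 0.150 × 4.497e+06 = 6.74e+05.

6.74e+05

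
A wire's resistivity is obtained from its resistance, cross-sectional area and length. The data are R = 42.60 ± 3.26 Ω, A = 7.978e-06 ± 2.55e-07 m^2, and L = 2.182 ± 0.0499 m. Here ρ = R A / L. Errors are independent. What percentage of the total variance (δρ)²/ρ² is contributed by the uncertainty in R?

79.1%

(δρ/ρ)² = (1·δR/R)² + (1·δA/A)² + (-1·δL/L)²
  R term: (1×0.0765)² = 0.00586
  A term: (1×0.0320)² = 0.00102
  L term: (-1×0.0229)² = 0.000523
Total = 0.00740. Share from R = 0.00586/0.00740 = 0.791.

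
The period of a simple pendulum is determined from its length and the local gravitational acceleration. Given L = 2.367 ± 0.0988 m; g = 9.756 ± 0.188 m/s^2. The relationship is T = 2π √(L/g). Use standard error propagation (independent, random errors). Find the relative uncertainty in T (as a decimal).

0.0230

T is a product of powers, so relative uncertainties combine in quadrature:
  (½·δL/L)² = (0.5×0.0417)² = 0.000436;  (−½·δg/g)² = (-0.5×0.0193)² = 9.28e-05
δT/T = √(0.000528) = 0.0230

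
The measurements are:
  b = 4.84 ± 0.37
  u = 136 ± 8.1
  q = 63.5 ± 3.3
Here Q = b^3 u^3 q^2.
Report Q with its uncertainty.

(1.15 ± 0.355) × 10^12

Q is a product of powers, so relative uncertainties combine in quadrature:
  (3·δb/b)² = (3×0.0764)² = 0.0526;  (3·δu/u)² = (3×0.0596)² = 0.0319;  (2·δq/q)² = (2×0.0520)² = 0.0108
δQ/Q = √(0.0953) = 0.309
Q = 1.15e+12, so δQ = 0.309 × 1.15e+12 = 3.55e+11.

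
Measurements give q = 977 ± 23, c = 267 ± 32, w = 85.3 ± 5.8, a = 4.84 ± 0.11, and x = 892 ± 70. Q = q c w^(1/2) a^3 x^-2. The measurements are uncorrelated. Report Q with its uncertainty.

343 ± 73.1

For a monomial Q ∝ q, c, w^(1/2), a^3, x^-2, fractional errors add in quadrature:
  (1·δq/q)² = (1×0.0235)² = 0.000554;  (1·δc/c)² = (1×0.120)² = 0.0144;  (½·δw/w)² = (0.5×0.0680)² = 0.00116;  (3·δa/a)² = (3×0.0227)² = 0.00465;  (-2·δx/x)² = (-2×0.0785)² = 0.0246
δQ/Q = √(0.0454) = 0.213
Q = 343, so δQ = 0.213 × 343 = 73.1.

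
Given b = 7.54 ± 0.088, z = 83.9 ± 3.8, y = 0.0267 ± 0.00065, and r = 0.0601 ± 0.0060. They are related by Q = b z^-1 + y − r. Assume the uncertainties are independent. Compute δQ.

0.00735

Let p = b·z^-1 = 0.0899. δp/p = √((1·δb/b)² + (-1·δz/z)²) = √(0.000136 + 0.00205) = 0.0468, so δp = 0.00420.
Q = p + y − r: δQ = √(δp² + δy² + δr²) = √(1.77e-05 + 4.22e-07 + 3.6e-05) = 0.00735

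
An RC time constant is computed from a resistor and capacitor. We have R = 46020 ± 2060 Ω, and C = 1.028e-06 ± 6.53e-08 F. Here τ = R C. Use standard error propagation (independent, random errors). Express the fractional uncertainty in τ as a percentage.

Each factor contributes (exponent × relative error)² to (δτ/τ)²:
  (1·δR/R)² = (1×0.0448)² = 0.00200;  (1·δC/C)² = (1×0.0635)² = 0.00403
δτ/τ = √(0.00604) = 0.0777

7.77%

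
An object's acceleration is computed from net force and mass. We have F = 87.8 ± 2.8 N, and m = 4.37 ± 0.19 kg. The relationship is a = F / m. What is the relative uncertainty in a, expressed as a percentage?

Since a is a product/quotient, work with relative uncertainties:
  (1·δF/F)² = (1×0.0319)² = 0.00102;  (-1·δm/m)² = (-1×0.0435)² = 0.00189
δa/a = √(0.00291) = 0.0539

5.39%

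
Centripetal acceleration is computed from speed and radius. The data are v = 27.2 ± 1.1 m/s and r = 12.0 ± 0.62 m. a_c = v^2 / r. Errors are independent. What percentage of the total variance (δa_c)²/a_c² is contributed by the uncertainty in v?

(δa_c/a_c)² = (2·δv/v)² + (-1·δr/r)²
  v term: (2×0.0404)² = 0.00654
  r term: (-1×0.0517)² = 0.00267
Total = 0.00921. Share from v = 0.00654/0.00921 = 0.710.

71.0%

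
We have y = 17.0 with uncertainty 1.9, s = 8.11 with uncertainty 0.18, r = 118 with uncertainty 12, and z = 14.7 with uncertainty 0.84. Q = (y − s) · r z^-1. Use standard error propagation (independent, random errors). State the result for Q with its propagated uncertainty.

Let u = y − s = 8.89. δu = √(δy² + δs²) = √(3.61 + 0.0324) = 1.91, so δu/u = 0.215.
Q is then a monomial in u, r, z:
δQ/Q = √((δu/u)² + (1·δr/r)² + (-1·δz/z)²) = √(0.0461 + 0.0103 + 0.00327) = 0.244
Q = 71.4, so δQ = 0.244 × 71.4 = 17.4.

71.4 ± 17.4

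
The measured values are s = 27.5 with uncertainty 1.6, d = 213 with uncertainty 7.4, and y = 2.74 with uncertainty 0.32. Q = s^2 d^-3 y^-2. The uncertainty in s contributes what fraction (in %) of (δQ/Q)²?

17.1%

(δQ/Q)² = (2·δs/s)² + (-3·δd/d)² + (-2·δy/y)²
  s term: (2×0.0582)² = 0.0135
  d term: (-3×0.0347)² = 0.0109
  y term: (-2×0.117)² = 0.0546
Total = 0.0790. Share from s = 0.0135/0.0790 = 0.171.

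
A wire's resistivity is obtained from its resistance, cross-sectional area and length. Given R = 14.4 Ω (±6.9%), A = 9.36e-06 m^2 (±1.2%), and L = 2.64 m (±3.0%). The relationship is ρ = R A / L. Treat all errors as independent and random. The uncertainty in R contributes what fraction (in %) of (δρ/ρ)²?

82.0%

(δρ/ρ)² = (1·δR/R)² + (1·δA/A)² + (-1·δL/L)²
  R term: (1×0.0690)² = 0.00476
  A term: (1×0.0120)² = 0.000144
  L term: (-1×0.0300)² = 0.000900
Total = 0.00581. Share from R = 0.00476/0.00581 = 0.820.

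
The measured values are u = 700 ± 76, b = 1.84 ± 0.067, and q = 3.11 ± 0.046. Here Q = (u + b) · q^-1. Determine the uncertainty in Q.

24.7

Let w = u + b = 702. δw = √(δu² + δb²) = √(5780 + 0.00449) = 76.0, so δw/w = 0.108.
Q is then a monomial in w, q:
δQ/Q = √((δw/w)² + (-1·δq/q)²) = √(0.0117 + 0.000219) = 0.109
Q = 226, so δQ = 0.109 × 226 = 24.7.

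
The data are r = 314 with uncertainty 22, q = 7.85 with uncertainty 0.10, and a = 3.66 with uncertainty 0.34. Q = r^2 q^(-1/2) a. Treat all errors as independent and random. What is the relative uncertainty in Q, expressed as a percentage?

Relative error in a monomial: (δQ/Q)² = Σ (nᵢ · δxᵢ/xᵢ)².
  (2·δr/r)² = (2×0.0701)² = 0.0196;  (−½·δq/q)² = (-0.5×0.0127)² = 4.06e-05;  (1·δa/a)² = (1×0.0929)² = 0.00863
δQ/Q = √(0.0283) = 0.168

16.8%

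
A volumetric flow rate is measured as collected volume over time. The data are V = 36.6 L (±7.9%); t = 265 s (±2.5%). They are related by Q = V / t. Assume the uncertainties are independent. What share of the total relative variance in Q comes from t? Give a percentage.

(δQ/Q)² = (1·δV/V)² + (-1·δt/t)²
  V term: (1×0.0790)² = 0.00624
  t term: (-1×0.0250)² = 0.000625
Total = 0.00687. Share from t = 0.000625/0.00687 = 0.0910.

9.10%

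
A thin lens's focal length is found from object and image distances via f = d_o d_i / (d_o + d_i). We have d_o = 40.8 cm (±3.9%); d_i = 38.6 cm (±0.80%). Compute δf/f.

0.0194

∂f/∂d_o = (d_i/(d_o+d_i))² = 0.236;  ∂f/∂d_i = (d_o/(d_o+d_i))² = 0.264
δf = √((∂f/∂d_o · δd_o)² + (∂f/∂d_i · δd_i)²) = √(0.141 + 0.00665) = 0.385 cm
f = 19.8 cm, so δf/f = 0.385/19.8 = 0.0194.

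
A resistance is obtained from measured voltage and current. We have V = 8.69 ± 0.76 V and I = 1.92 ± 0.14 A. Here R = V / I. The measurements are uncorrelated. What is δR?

Products/powers → add relative errors in quadrature, weighted by exponent:
  (1·δV/V)² = (1×0.0875)² = 0.00765;  (-1·δI/I)² = (-1×0.0729)² = 0.00532
δR/R = √(0.0130) = 0.114
R = 4.53 Ω, so δR = 0.114 × 4.53 = 0.515 Ω.

0.515 Ω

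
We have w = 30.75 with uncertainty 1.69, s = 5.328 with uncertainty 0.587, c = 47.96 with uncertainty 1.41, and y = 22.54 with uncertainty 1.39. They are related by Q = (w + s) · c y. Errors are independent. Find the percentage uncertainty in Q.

8.44%

Let u = w + s = 36.08. δu = √(δw² + δs²) = √(2.86 + 0.345) = 1.79, so δu/u = 0.0496.
Q is then a monomial in u, c, y:
δQ/Q = √((δu/u)² + (1·δc/c)² + (1·δy/y)²) = √(0.00246 + 0.000864 + 0.00380) = 0.0844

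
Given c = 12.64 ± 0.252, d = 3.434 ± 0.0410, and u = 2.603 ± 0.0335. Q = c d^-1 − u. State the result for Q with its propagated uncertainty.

1.078 ± 0.0919

Let p = c·d^-1 = 3.681. δp/p = √((1·δc/c)² + (-1·δd/d)²) = √(0.000397 + 0.000143) = 0.0232, so δp = 0.0855.
Q = p − u: δQ = √(δp² + δu²) = √(0.00732 + 0.00112) = 0.0919
Q = 1.078.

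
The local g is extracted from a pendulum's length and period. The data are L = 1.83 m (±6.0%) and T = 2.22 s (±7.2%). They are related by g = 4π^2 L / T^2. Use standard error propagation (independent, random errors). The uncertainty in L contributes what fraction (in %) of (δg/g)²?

(δg/g)² = (1·δL/L)² + (-2·δT/T)²
  L term: (1×0.0600)² = 0.00360
  T term: (-2×0.0720)² = 0.0207
Total = 0.0243. Share from L = 0.00360/0.0243 = 0.148.

14.8%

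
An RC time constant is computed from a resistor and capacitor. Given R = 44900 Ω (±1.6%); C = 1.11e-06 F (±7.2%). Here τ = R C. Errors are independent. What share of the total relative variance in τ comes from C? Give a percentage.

95.3%

(δτ/τ)² = (1·δR/R)² + (1·δC/C)²
  R term: (1×0.0160)² = 0.000256
  C term: (1×0.0720)² = 0.00518
Total = 0.00544. Share from C = 0.00518/0.00544 = 0.953.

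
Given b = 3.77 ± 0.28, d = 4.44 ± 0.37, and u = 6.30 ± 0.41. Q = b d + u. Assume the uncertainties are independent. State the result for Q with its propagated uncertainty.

Let p = b·d = 16.7. δp/p = √((1·δb/b)² + (1·δd/d)²) = √(0.00552 + 0.00694) = 0.112, so δp = 1.87.
Q = p + u: δQ = √(δp² + δu²) = √(3.49 + 0.168) = 1.91
Q = 23.0.

23.0 ± 1.91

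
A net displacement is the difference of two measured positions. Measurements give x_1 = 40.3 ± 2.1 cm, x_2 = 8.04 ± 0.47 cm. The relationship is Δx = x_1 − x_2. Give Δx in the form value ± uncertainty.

Absolute uncertainties add in quadrature for a linear combination:
  (δx_1)² = 4.41;  (δx_2)² = 0.221
δΔx = √(4.63) = 2.15 cm
Δx = 32.3 cm.

32.3 ± 2.15 cm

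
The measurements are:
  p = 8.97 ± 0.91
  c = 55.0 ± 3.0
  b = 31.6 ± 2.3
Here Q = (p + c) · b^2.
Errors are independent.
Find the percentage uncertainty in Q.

15.4%

Let u = p + c = 64.0. δu = √(δp² + δc²) = √(0.828 + 9.00) = 3.13, so δu/u = 0.0490.
Q is then a monomial in u, b:
δQ/Q = √((δu/u)² + (2·δb/b)²) = √(0.00240 + 0.0212) = 0.154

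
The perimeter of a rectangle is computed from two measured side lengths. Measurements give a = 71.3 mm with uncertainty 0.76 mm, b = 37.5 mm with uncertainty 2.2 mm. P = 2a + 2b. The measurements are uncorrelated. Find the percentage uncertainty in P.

2.14%

Sums and differences: (δP)² = Σ (cᵢ δxᵢ)².
  (2·δa)² = 2.31;  (2·δb)² = 19.4
δP = √(21.7) = 4.66 mm
P = 218 mm, so δP/P = 4.66/218 = 0.0214.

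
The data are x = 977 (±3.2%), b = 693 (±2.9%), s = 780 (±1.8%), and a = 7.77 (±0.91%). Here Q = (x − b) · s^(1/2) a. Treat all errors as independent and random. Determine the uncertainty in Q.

Let u = x − b = 284. δu = √(δx² + δb²) = √(977 + 404) = 37.2, so δu/u = 0.131.
Q is then a monomial in u, s, a:
δQ/Q = √((δu/u)² + (½·δs/s)² + (1·δa/a)²) = √(0.0171 + 8.1e-05 + 8.28e-05) = 0.131
Q = 61600, so δQ = 0.131 × 61600 = 8100.

8100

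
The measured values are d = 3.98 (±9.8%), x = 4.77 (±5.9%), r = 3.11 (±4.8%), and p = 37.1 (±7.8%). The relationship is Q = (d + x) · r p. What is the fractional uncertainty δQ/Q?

0.107

Let u = d + x = 8.75. δu = √(δd² + δx²) = √(0.152 + 0.0792) = 0.481, so δu/u = 0.0550.
Q is then a monomial in u, r, p:
δQ/Q = √((δu/u)² + (1·δr/r)² + (1·δp/p)²) = √(0.00302 + 0.00230 + 0.00608) = 0.107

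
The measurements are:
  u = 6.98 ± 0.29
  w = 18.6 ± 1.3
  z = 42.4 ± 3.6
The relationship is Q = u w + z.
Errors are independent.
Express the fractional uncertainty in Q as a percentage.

Let p = u·w = 130. δp/p = √((1·δu/u)² + (1·δw/w)²) = √(0.00173 + 0.00488) = 0.0813, so δp = 10.6.
Q = p + z: δQ = √(δp² + δz²) = √(111 + 13.0) = 11.2
Q = 172, so δQ/Q = 11.2/172 = 0.0648.

6.48%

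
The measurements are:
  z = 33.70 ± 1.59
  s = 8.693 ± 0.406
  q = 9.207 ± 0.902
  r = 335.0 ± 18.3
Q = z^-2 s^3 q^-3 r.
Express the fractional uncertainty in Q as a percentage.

Each factor contributes (exponent × relative error)² to (δQ/Q)²:
  (-2·δz/z)² = (-2×0.0472)² = 0.00890;  (3·δs/s)² = (3×0.0467)² = 0.0196;  (-3·δq/q)² = (-3×0.0980)² = 0.0864;  (1·δr/r)² = (1×0.0546)² = 0.00298
δQ/Q = √(0.118) = 0.343

34.3%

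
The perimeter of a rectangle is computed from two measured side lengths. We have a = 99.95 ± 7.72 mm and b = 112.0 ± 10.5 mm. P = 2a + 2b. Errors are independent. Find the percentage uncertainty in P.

6.15%

Each term contributes (cᵢ δxᵢ)² to (δP)²:
  (2·δa)² = 238;  (2·δb)² = 441
δP = √(679) = 26.1 mm
P = 423.9 mm, so δP/P = 26.1/423.9 = 0.0615.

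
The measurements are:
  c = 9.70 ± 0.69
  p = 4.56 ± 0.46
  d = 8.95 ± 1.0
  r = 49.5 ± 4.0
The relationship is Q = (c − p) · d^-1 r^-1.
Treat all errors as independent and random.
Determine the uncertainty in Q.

0.00246

Let u = c − p = 5.14. δu = √(δc² + δp²) = √(0.476 + 0.212) = 0.829, so δu/u = 0.161.
Q is then a monomial in u, d, r:
δQ/Q = √((δu/u)² + (-1·δd/d)² + (-1·δr/r)²) = √(0.0260 + 0.0125 + 0.00653) = 0.212
Q = 0.0116, so δQ = 0.212 × 0.0116 = 0.00246.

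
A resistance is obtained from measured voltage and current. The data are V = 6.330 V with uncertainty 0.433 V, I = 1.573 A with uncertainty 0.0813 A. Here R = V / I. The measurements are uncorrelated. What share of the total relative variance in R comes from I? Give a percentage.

36.3%

(δR/R)² = (1·δV/V)² + (-1·δI/I)²
  V term: (1×0.0684)² = 0.00468
  I term: (-1×0.0517)² = 0.00267
Total = 0.00735. Share from I = 0.00267/0.00735 = 0.363.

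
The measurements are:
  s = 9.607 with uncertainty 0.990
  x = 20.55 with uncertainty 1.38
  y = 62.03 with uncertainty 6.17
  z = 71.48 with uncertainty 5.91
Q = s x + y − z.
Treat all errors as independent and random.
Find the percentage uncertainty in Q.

Let p = s·x = 197.4. δp/p = √((1·δs/s)² + (1·δx/x)²) = √(0.0106 + 0.00451) = 0.123, so δp = 24.3.
Q = p + y − z: δQ = √(δp² + δy² + δz²) = √(590 + 38.1 + 34.9) = 25.7
Q = 188.0, so δQ/Q = 25.7/188.0 = 0.137.

13.7%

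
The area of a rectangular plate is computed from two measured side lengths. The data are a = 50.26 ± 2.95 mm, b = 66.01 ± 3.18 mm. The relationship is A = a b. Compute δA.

252 mm^2

Each factor contributes (exponent × relative error)² to (δA/A)²:
  (1·δa/a)² = (1×0.0587)² = 0.00345;  (1·δb/b)² = (1×0.0482)² = 0.00232
δA/A = √(0.00577) = 0.0759
A = 3318 mm^2, so δA = 0.0759 × 3318 = 252 mm^2.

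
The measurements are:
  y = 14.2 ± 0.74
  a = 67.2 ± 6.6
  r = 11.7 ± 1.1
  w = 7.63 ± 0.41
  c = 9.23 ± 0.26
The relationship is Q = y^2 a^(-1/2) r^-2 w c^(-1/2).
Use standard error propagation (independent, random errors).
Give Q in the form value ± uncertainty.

Relative error in a monomial: (δQ/Q)² = Σ (nᵢ · δxᵢ/xᵢ)².
  (2·δy/y)² = (2×0.0521)² = 0.0109;  (−½·δa/a)² = (-0.5×0.0982)² = 0.00241;  (-2·δr/r)² = (-2×0.0940)² = 0.0354;  (1·δw/w)² = (1×0.0537)² = 0.00289;  (−½·δc/c)² = (-0.5×0.0282)² = 0.000198
δQ/Q = √(0.0517) = 0.227
Q = 0.451, so δQ = 0.227 × 0.451 = 0.103.

0.451 ± 0.103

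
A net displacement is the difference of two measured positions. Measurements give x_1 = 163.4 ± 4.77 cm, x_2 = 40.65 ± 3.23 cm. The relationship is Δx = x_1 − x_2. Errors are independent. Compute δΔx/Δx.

Sums and differences: (δΔx)² = Σ (cᵢ δxᵢ)².
  (δx_1)² = 22.8;  (δx_2)² = 10.4
δΔx = √(33.2) = 5.76 cm
Δx = 122.8 cm, so δΔx/Δx = 5.76/122.8 = 0.0469.

0.0469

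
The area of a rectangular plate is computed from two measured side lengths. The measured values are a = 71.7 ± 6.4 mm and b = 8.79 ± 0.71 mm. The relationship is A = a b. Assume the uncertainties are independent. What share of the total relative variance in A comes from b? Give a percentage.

45.0%

(δA/A)² = (1·δa/a)² + (1·δb/b)²
  a term: (1×0.0893)² = 0.00797
  b term: (1×0.0808)² = 0.00652
Total = 0.0145. Share from b = 0.00652/0.0145 = 0.450.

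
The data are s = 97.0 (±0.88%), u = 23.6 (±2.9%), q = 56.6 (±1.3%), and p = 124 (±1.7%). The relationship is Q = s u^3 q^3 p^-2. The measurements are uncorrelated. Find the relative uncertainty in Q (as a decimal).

0.102

Since Q is a product/quotient, work with relative uncertainties:
  (1·δs/s)² = (1×0.00880)² = 7.74e-05;  (3·δu/u)² = (3×0.0290)² = 0.00757;  (3·δq/q)² = (3×0.0130)² = 0.00152;  (-2·δp/p)² = (-2×0.0170)² = 0.00116
δQ/Q = √(0.0103) = 0.102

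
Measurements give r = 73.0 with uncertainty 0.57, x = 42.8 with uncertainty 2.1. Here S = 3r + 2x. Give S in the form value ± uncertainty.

For a sum/difference, combine absolute errors in quadrature:
  (3·δr)² = 2.92;  (2·δx)² = 17.6
δS = √(20.6) = 4.53
S = 305.

305 ± 4.53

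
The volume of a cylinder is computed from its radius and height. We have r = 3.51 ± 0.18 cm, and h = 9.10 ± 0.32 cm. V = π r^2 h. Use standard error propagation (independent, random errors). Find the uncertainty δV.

Products/powers → add relative errors in quadrature, weighted by exponent:
  (2·δr/r)² = (2×0.0513)² = 0.0105;  (1·δh/h)² = (1×0.0352)² = 0.00124
δV/V = √(0.0118) = 0.108
V = 352 cm^3, so δV = 0.108 × 352 = 38.2 cm^3.

38.2 cm^3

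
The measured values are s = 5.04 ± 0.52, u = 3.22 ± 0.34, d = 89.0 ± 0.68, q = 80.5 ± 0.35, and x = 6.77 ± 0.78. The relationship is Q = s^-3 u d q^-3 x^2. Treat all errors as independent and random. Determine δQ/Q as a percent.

40.0%

For a monomial Q ∝ s^-3, u, d, q^-3, x^2, fractional errors add in quadrature:
  (-3·δs/s)² = (-3×0.103)² = 0.0958;  (1·δu/u)² = (1×0.106)² = 0.0111;  (1·δd/d)² = (1×0.00764)² = 5.84e-05;  (-3·δq/q)² = (-3×0.00435)² = 0.000170;  (2·δx/x)² = (2×0.115)² = 0.0531
δQ/Q = √(0.160) = 0.400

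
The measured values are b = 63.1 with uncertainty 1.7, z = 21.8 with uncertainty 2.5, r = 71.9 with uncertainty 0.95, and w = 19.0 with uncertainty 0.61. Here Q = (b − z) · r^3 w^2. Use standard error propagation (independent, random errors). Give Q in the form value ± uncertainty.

(5.54 ± 0.583) × 10^9

Let u = b − z = 41.3. δu = √(δb² + δz²) = √(2.89 + 6.25) = 3.02, so δu/u = 0.0732.
Q is then a monomial in u, r, w:
δQ/Q = √((δu/u)² + (3·δr/r)² + (2·δw/w)²) = √(0.00536 + 0.00157 + 0.00412) = 0.105
Q = 5.54e+09, so δQ = 0.105 × 5.54e+09 = 5.83e+08.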